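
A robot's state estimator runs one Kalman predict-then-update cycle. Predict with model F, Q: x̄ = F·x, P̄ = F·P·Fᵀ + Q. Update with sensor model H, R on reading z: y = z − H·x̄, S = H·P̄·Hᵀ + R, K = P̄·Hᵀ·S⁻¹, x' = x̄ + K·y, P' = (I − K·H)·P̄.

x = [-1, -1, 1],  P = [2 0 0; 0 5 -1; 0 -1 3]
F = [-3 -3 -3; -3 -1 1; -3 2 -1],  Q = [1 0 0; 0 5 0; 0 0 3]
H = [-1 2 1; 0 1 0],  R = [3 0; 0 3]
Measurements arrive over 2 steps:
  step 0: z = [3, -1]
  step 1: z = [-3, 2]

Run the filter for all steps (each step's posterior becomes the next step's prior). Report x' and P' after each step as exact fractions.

step 0: x̄ = F·x = [3, 5, 0]
step 0: P̄ = F·P·Fᵀ + Q = [73 24 0; 24 33 2; 0 2 48]
step 0: y = z − H·x̄ = [-4, -6]
step 0: S = H·P̄·Hᵀ + R = [168 44; 44 36]
step 0: K = P̄·Hᵀ·S⁻¹ = [-489/1028 1283/1028; 33/1028 451/514; 223/514 -122/257]
step 0: x' = x̄ + K·y = [-1329/514, -101/257, 286/257]
step 0: P' = (I − K·H)·P̄ = [32027/1028 3849/1028 11431/514; 3849/1028 1353/514 -366/257; 11431/514 -366/257 6782/257]
step 1: x̄ = F·x = [2877/514, 4761/514, 3011/514]
step 1: P̄ = F·P·Fᵀ + Q = [1012223/1028 398337/1028 321837/514; 398337/1028 212067/1028 59941/257; 321837/514 59941/257 426119/1028]
step 1: y = z − H·x̄ = [-5599/257, -3733/514]
step 1: S = H·P̄·Hᵀ + R = [184027/514 265561/1028; 265561/1028 215151/1028]
step 1: K = P̄·Hᵀ·S⁻¹ = [-53195526/33714169 128078689/33714169; 3186732/33714169 29297521/33714169; -28436633/33714169 72670379/33714169]
step 1: x' = x̄ + K·y = [417434666/33714169, 30078770/33714169, 289237849/33714169]
step 1: P' = (I − K·H)·P̄ = [5721897973/33714169 384236067/33714169 4793839261/33714169; 384236067/33714169 87892563/33714169 218011137/33714169; 4793839261/33714169 218011137/33714169 4272507088/33714169]

step 0: x' = [-1329/514, -101/257, 286/257], P' = [32027/1028 3849/1028 11431/514; 3849/1028 1353/514 -366/257; 11431/514 -366/257 6782/257]
step 1: x' = [417434666/33714169, 30078770/33714169, 289237849/33714169], P' = [5721897973/33714169 384236067/33714169 4793839261/33714169; 384236067/33714169 87892563/33714169 218011137/33714169; 4793839261/33714169 218011137/33714169 4272507088/33714169]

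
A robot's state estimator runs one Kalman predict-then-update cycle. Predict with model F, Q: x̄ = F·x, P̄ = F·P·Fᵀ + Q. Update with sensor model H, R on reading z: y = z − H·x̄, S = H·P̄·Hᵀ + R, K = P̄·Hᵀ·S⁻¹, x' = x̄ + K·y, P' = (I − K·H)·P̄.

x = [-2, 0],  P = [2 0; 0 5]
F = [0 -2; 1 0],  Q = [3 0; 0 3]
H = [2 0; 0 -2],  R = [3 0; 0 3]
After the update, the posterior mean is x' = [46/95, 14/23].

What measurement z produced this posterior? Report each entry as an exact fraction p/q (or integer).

x̄ = F·x = [0, -2]
P̄ = F·P·Fᵀ + Q = [23 0; 0 5]
S = H·P̄·Hᵀ + R = [95 0; 0 23]
K = P̄·Hᵀ·S⁻¹ = [46/95 0; 0 -10/23]
x' − x̄ = [46/95, 60/23] = K·y
y = (KᵀK)⁻¹·Kᵀ·(x' − x̄) = [1, -6]
z = y + H·x̄ = [1, -6] + [0, 4] = [1, -2]

z = [1, -2]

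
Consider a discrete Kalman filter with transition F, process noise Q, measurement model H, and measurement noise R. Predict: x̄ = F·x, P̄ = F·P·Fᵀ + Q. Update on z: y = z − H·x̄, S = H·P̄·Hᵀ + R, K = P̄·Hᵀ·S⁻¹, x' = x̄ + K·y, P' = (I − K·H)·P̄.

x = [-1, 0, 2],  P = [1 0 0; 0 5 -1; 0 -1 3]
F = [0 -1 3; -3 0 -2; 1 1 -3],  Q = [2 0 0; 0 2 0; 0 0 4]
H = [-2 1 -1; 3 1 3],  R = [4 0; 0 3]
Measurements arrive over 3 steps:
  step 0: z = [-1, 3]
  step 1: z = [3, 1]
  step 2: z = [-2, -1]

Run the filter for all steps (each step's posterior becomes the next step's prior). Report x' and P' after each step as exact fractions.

step 0: x̄ = F·x = [6, -1, -7]
step 0: P̄ = F·P·Fᵀ + Q = [40 -20 -38; -20 23 17; -38 17 43]
step 0: y = z − H·x̄ = [5, 7]
step 0: S = H·P̄·Hᵀ + R = [124 10; 10 71]
step 0: K = P̄·Hᵀ·S⁻¹ = [-2131/4352 -279/2176; 1563/4352 319/2176; 95/256 51/128]
step 0: x' = x̄ + K·y = [11551/4352, 7929/4352, -603/256]
step 0: P' = (I − K·H)·P̄ = [17073/2176 9399/2176 -1205/128; 9399/2176 9633/2176 -723/128; -1205/128 -723/128 1497/128]
step 1: x̄ = F·x = [-19341/2176, -14151/4352, 50233/4352]
step 1: P̄ = F·P·Fᵀ + Q = [79193/544 17643/1088 -191637/1088; 17643/1088 13985/2176 -45535/2176; -191637/1088 -45535/2176 479905/2176]
step 1: y = z − H·x̄ = [19/1088, -475/128]
step 1: S = H·P̄·Hᵀ + R = [11657/136 495/16; 495/16 3385/32]
step 1: K = P̄·Hᵀ·S⁻¹ = [-441518/441169 -185619/441169; -16263/441169 -273701/4411690; 448622/441169 3371359/4411690]
step 1: x' = x̄ + K·y = [-12960577/1764676, -10665793/3529352, 30791531/3529352]
step 1: P' = (I − K·H)·P̄ = [6593901/441169 6963315/882338 -15880145/882338; 6963315/882338 50838531/8823380 -87126729/8823380; -15880145/882338 -87126729/8823380 194586411/8823380]
step 2: x̄ = F·x = [51520193/1764676, 2022550/441169, -32240385/882338]
step 2: P̄ = F·P·Fᵀ + Q = [585630841/2205845 74085144/2205845 -717728526/2205845; 74085144/2205845 19319296/2205845 -93592934/2205845; -717728526/2205845 -93592934/2205845 896030786/2205845]
step 2: y = z − H·x̄ = [6735016/441169, 29026855/1764676]
step 2: S = H·P̄·Hᵀ + R = [286628014/2205845 163897902/2205845; 163897902/2205845 324731266/2205845]
step 2: K = P̄·Hᵀ·S⁻¹ = [-15959741663/15008886748 -6837080697/15008886748; -284694093/3752221687 -309306872/3752221687; 8210641369/7504443374 6054569051/7504443374]
step 2: x' = x̄ + K·y = [328321641213/60035546992, 7768191488/3752221687, -197094504111/30017773496]
step 2: P' = (I − K·H)·P̄ = [240639407541/15008886748 31868130036/3752221687 -144983664143/7504443374; 31868130036/3752221687 22815035094/3752221687 -39782448606/3752221687; -144983664143/7504443374 -39782448606/3752221687 88779932799/3752221687]

step 0: x' = [11551/4352, 7929/4352, -603/256], P' = [17073/2176 9399/2176 -1205/128; 9399/2176 9633/2176 -723/128; -1205/128 -723/128 1497/128]
step 1: x' = [-12960577/1764676, -10665793/3529352, 30791531/3529352], P' = [6593901/441169 6963315/882338 -15880145/882338; 6963315/882338 50838531/8823380 -87126729/8823380; -15880145/882338 -87126729/8823380 194586411/8823380]
step 2: x' = [328321641213/60035546992, 7768191488/3752221687, -197094504111/30017773496], P' = [240639407541/15008886748 31868130036/3752221687 -144983664143/7504443374; 31868130036/3752221687 22815035094/3752221687 -39782448606/3752221687; -144983664143/7504443374 -39782448606/3752221687 88779932799/3752221687]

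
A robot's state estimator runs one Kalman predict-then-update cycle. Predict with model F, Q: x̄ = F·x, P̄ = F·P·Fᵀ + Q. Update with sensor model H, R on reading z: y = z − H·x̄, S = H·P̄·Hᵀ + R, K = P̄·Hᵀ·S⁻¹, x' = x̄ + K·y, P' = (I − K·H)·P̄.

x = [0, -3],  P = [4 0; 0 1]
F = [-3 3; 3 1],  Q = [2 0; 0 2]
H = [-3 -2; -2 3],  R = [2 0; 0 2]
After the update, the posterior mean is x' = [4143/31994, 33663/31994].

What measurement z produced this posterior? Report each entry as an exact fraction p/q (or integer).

z = [-3, 3]

x̄ = F·x = [-9, -3]
P̄ = F·P·Fᵀ + Q = [47 -33; -33 39]
S = H·P̄·Hᵀ + R = [185 213; 213 937]
K = P̄·Hᵀ·S⁻¹ = [-14583/63988 -9865/63988; -9651/63988 14691/63988]
x' − x̄ = [292089/31994, 129645/31994] = K·y
y = (KᵀK)⁻¹·Kᵀ·(x' − x̄) = [-36, -6]
z = y + H·x̄ = [-36, -6] + [33, 9] = [-3, 3]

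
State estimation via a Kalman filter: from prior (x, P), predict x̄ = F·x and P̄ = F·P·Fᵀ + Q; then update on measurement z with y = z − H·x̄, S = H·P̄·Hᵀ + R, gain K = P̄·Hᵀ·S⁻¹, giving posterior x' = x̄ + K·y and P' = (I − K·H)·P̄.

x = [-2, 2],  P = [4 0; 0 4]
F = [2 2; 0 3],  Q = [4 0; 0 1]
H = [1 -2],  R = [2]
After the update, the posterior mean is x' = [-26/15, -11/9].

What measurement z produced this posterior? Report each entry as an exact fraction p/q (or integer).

x̄ = F·x = [0, 6]
P̄ = F·P·Fᵀ + Q = [36 24; 24 37]
S = H·P̄·Hᵀ + R = [90]
K = P̄·Hᵀ·S⁻¹ = [-2/15; -5/9]
x' − x̄ = [-26/15, -65/9] = K·y
y = (KᵀK)⁻¹·Kᵀ·(x' − x̄) = [13]
z = y + H·x̄ = [13] + [-12] = [1]

z = [1]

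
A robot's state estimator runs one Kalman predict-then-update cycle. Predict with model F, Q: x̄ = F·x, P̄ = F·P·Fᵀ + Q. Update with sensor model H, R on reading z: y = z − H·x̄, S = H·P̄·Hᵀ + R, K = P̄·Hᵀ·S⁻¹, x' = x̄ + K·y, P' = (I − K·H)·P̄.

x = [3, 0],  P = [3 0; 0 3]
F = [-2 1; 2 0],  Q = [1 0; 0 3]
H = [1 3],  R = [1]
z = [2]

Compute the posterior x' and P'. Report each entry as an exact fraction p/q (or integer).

x̄ = F·x = [-6, 6]
P̄ = F·P·Fᵀ + Q = [16 -12; -12 15]
y = z − H·x̄ = [-10]
S = H·P̄·Hᵀ + R = [80]
K = P̄·Hᵀ·S⁻¹ = [-1/4; 33/80]
x' = x̄ + K·y = [-7/2, 15/8]
P' = (I − K·H)·P̄ = [11 -15/4; -15/4 111/80]

x' = [-7/2, 15/8]
P' = [11 -15/4; -15/4 111/80]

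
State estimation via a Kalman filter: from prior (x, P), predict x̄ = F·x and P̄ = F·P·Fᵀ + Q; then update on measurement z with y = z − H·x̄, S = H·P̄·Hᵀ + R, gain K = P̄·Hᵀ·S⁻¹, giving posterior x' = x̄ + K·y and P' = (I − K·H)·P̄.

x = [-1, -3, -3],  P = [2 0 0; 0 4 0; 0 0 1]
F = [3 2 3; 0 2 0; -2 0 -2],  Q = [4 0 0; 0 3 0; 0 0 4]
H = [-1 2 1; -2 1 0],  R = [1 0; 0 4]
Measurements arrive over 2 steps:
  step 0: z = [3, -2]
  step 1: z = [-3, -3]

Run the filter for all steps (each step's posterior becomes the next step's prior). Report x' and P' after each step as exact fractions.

step 0: x' = [69/80, 37/40, 15/8], P' = [21373/8720 9709/4360 -1545/872; 9709/4360 6317/2180 -1337/436; -1545/872 -1337/436 1993/436]
step 1: x' = [44352326/21169053, 4041739/7056351, -14059360/7056351], P' = [49330733/21169053 14762638/7056351 -11611534/7056351; 14762638/7056351 2154216/784039 -6884212/2352117; -11611534/7056351 -6884212/2352117 3484856/784039]

step 0: x̄ = F·x = [-18, -6, 8]
step 0: P̄ = F·P·Fᵀ + Q = [47 16 -18; 16 19 0; -18 0 16]
step 0: y = z − H·x̄ = [-11, -32]
step 0: S = H·P̄·Hᵀ + R = [112 88; 88 147]
step 0: K = P̄·Hᵀ·S⁻¹ = [2013/8720 -729/1090; 2189/4360 -212/545; 183/872 13/109]
step 0: x' = x̄ + K·y = [69/80, 37/40, 15/8]
step 0: P' = (I − K·H)·P̄ = [21373/8720 9709/4360 -1545/872; 9709/4360 6317/2180 -1337/436; -1545/872 -1337/436 1993/436]
step 1: x̄ = F·x = [161/16, 37/20, -219/40]
step 1: P̄ = F·P·Fᵀ + Q = [64217/1744 2857/436 -15271/872; 2857/436 7952/545 3661/1090; -15271/872 3661/1090 39053/2180]
step 1: y = z − H·x̄ = [707/80, 611/40]
step 1: S = H·P̄·Hᵀ + R = [1188957/8720 472821/4360; 472821/4360 304473/2180]
step 1: K = P̄·Hᵀ·S⁻¹ = [4410493/21169053 -13593388/21169053; 3360614/7056351 -2534333/7056351; 1669966/7056351 642608/7056351]
step 1: x' = x̄ + K·y = [44352326/21169053, 4041739/7056351, -14059360/7056351]
step 1: P' = (I − K·H)·P̄ = [49330733/21169053 14762638/7056351 -11611534/7056351; 14762638/7056351 2154216/784039 -6884212/2352117; -11611534/7056351 -6884212/2352117 3484856/784039]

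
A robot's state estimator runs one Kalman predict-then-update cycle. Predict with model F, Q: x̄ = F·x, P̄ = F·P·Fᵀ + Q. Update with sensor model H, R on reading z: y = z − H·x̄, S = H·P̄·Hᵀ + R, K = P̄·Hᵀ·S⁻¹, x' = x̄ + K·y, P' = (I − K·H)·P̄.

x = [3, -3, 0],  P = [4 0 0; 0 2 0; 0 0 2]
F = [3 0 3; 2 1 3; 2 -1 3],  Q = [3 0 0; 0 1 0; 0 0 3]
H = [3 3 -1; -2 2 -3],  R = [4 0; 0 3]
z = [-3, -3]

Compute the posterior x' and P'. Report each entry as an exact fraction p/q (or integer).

x' = [27747/65371, -100779/65371, -12391/65371]
P' = [54165/65371 -64950/65371 -72123/65371; -64950/65371 122145/65371 122817/65371; -72123/65371 122817/65371 435650/196113]

x̄ = F·x = [9, 3, 9]
P̄ = F·P·Fᵀ + Q = [57 42 42; 42 37 32; 42 32 39]
y = z − H·x̄ = [-30, 36]
S = H·P̄·Hᵀ + R = [1201 -649; -649 514]
K = P̄·Hᵀ·S⁻¹ = [9942/65371 -7287/65371; 12192/65371 1913/65371; 5149/196113 -45770/196113]
x' = x̄ + K·y = [27747/65371, -100779/65371, -12391/65371]
P' = (I − K·H)·P̄ = [54165/65371 -64950/65371 -72123/65371; -64950/65371 122145/65371 122817/65371; -72123/65371 122817/65371 435650/196113]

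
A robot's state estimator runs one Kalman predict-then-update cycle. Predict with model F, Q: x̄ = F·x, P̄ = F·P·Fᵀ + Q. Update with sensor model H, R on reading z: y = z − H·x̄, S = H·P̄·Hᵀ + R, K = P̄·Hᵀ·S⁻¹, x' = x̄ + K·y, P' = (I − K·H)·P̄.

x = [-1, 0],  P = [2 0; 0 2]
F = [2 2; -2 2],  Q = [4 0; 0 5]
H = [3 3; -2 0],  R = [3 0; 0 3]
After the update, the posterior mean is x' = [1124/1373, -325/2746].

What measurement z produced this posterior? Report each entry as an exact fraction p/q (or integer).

z = [2, -2]

x̄ = F·x = [-2, 2]
P̄ = F·P·Fᵀ + Q = [20 0; 0 21]
S = H·P̄·Hᵀ + R = [372 -120; -120 83]
K = P̄·Hᵀ·S⁻¹ = [15/1373 -640/1373; 1743/5492 630/1373]
x' − x̄ = [3870/1373, -5817/2746] = K·y
y = (KᵀK)⁻¹·Kᵀ·(x' − x̄) = [2, -6]
z = y + H·x̄ = [2, -6] + [0, 4] = [2, -2]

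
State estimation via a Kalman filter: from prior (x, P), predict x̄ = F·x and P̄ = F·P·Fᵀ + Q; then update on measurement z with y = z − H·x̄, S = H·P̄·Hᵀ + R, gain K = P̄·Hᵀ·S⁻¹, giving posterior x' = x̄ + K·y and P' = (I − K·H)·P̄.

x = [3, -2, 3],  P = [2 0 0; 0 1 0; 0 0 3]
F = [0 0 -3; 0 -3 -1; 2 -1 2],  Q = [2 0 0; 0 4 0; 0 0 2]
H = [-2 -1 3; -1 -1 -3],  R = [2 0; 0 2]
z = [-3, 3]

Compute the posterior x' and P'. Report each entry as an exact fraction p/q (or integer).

x' = [-6645/10601, 11919/10601, -10778/10601]
P' = [85046/31803 -38408/10601 4418/10601; -38408/10601 61861/10601 -5967/10601; 4418/10601 -5967/10601 1855/10601]

x̄ = F·x = [-9, 3, 14]
P̄ = F·P·Fᵀ + Q = [29 9 -18; 9 16 -3; -18 -3 23]
y = z − H·x̄ = [-60, 39]
S = H·P̄·Hᵀ + R = [611 -160; -160 146]
K = P̄·Hᵀ·S⁻¹ = [-7553/31803 -4792/31803; -1473/10601 -2776/10601; 1348/10601 -2008/10601]
x' = x̄ + K·y = [-6645/10601, 11919/10601, -10778/10601]
P' = (I − K·H)·P̄ = [85046/31803 -38408/10601 4418/10601; -38408/10601 61861/10601 -5967/10601; 4418/10601 -5967/10601 1855/10601]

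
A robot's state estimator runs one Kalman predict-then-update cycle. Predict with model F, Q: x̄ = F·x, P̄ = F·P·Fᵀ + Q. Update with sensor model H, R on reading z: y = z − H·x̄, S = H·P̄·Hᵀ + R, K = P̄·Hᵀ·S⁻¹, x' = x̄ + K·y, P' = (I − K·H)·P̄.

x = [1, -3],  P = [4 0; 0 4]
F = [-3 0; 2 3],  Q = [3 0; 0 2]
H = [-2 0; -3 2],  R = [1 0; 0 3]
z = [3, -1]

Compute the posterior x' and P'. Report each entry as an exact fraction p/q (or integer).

x' = [-616/391, -553/187]
P' = [189/782 6/17; 6/17 234/187]

x̄ = F·x = [-3, -7]
P̄ = F·P·Fᵀ + Q = [39 -24; -24 54]
y = z − H·x̄ = [-3, 4]
S = H·P̄·Hᵀ + R = [157 330; 330 858]
K = P̄·Hᵀ·S⁻¹ = [-189/391 -5/782; -12/17 90/187]
x' = x̄ + K·y = [-616/391, -553/187]
P' = (I − K·H)·P̄ = [189/782 6/17; 6/17 234/187]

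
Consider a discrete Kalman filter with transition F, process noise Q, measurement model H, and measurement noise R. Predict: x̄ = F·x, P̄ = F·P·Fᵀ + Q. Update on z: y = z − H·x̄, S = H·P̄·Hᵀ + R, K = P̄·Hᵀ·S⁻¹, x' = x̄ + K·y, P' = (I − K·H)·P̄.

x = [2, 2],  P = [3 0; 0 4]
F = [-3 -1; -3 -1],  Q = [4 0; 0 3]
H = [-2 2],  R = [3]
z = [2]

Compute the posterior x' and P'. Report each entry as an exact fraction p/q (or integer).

x' = [-264/31, -236/31]
P' = [1021/31 1009/31; 1009/31 1018/31]

x̄ = F·x = [-8, -8]
P̄ = F·P·Fᵀ + Q = [35 31; 31 34]
y = z − H·x̄ = [2]
S = H·P̄·Hᵀ + R = [31]
K = P̄·Hᵀ·S⁻¹ = [-8/31; 6/31]
x' = x̄ + K·y = [-264/31, -236/31]
P' = (I − K·H)·P̄ = [1021/31 1009/31; 1009/31 1018/31]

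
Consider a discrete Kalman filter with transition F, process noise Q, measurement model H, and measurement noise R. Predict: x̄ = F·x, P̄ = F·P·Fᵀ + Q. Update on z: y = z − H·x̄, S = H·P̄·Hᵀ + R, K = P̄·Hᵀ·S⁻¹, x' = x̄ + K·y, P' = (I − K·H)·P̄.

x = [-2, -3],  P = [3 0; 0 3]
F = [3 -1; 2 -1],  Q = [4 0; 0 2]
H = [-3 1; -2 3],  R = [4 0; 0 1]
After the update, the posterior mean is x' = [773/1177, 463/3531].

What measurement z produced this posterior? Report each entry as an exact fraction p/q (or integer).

z = [-2, -1]

x̄ = F·x = [-3, -1]
P̄ = F·P·Fᵀ + Q = [34 21; 21 17]
S = H·P̄·Hᵀ + R = [201 24; 24 38]
K = P̄·Hᵀ·S⁻¹ = [-493/1177 313/2354; -982/3531 971/2354]
x' − x̄ = [4304/1177, 3994/3531] = K·y
y = (KᵀK)⁻¹·Kᵀ·(x' − x̄) = [-10, -4]
z = y + H·x̄ = [-10, -4] + [8, 3] = [-2, -1]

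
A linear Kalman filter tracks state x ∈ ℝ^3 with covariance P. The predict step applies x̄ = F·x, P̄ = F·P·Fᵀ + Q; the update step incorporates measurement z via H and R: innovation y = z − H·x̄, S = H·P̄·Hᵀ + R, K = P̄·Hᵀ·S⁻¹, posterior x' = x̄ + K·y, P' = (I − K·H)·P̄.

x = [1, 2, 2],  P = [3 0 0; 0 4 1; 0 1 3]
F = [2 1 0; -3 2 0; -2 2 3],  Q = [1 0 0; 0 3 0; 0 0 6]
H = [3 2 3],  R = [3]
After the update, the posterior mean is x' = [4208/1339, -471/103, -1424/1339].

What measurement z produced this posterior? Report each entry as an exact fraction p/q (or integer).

z = [-3]

x̄ = F·x = [4, 1, 8]
P̄ = F·P·Fᵀ + Q = [17 -10 -1; -10 46 40; -1 40 73]
S = H·P̄·Hᵀ + R = [1339]
K = P̄·Hᵀ·S⁻¹ = [28/1339; 14/103; 296/1339]
x' − x̄ = [-1148/1339, -574/103, -12136/1339] = K·y
y = (KᵀK)⁻¹·Kᵀ·(x' − x̄) = [-41]
z = y + H·x̄ = [-41] + [38] = [-3]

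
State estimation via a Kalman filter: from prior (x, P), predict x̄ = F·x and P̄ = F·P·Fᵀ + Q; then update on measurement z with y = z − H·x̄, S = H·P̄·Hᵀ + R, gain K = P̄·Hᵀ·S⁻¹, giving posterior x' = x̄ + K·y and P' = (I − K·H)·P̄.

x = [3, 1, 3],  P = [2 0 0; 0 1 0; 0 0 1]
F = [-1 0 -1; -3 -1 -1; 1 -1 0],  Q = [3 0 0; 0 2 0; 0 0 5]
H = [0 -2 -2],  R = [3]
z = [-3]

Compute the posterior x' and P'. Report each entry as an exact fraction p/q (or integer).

x̄ = F·x = [-6, -13, 2]
P̄ = F·P·Fᵀ + Q = [6 7 -2; 7 22 -5; -2 -5 8]
y = z − H·x̄ = [-25]
S = H·P̄·Hᵀ + R = [83]
K = P̄·Hᵀ·S⁻¹ = [-10/83; -34/83; -6/83]
x' = x̄ + K·y = [-248/83, -229/83, 316/83]
P' = (I − K·H)·P̄ = [398/83 241/83 -226/83; 241/83 670/83 -619/83; -226/83 -619/83 628/83]

x' = [-248/83, -229/83, 316/83]
P' = [398/83 241/83 -226/83; 241/83 670/83 -619/83; -226/83 -619/83 628/83]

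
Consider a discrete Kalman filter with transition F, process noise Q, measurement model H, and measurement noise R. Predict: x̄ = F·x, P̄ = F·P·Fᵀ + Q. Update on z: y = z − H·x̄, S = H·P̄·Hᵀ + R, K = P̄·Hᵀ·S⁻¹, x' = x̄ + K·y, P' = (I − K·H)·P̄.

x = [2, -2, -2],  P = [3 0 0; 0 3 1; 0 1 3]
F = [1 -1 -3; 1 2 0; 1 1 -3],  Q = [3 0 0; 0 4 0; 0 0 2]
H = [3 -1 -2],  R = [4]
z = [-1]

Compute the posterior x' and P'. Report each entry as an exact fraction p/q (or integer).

x' = [127/37, 82/37, 162/37]
P' = [4317/259 1881/259 5373/259; 1881/259 2217/259 1817/259; 5373/259 1817/259 7111/259]

x̄ = F·x = [10, -2, 6]
P̄ = F·P·Fᵀ + Q = [42 -9 27; -9 19 3; 27 3 29]
y = z − H·x̄ = [-21]
S = H·P̄·Hᵀ + R = [259]
K = P̄·Hᵀ·S⁻¹ = [81/259; -52/259; 20/259]
x' = x̄ + K·y = [127/37, 82/37, 162/37]
P' = (I − K·H)·P̄ = [4317/259 1881/259 5373/259; 1881/259 2217/259 1817/259; 5373/259 1817/259 7111/259]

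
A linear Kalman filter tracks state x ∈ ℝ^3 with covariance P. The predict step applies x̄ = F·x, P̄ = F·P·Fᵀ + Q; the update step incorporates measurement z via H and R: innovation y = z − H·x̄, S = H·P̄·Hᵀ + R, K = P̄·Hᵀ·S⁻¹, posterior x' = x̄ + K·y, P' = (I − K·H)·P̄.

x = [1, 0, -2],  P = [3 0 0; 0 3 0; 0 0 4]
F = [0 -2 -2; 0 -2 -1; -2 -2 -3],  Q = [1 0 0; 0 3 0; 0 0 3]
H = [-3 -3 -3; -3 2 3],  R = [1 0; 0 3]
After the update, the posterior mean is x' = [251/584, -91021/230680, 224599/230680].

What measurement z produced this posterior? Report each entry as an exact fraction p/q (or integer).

z = [-3, 1]

x̄ = F·x = [4, 2, 4]
P̄ = F·P·Fᵀ + Q = [29 20 36; 20 19 24; 36 24 63]
S = H·P̄·Hᵀ + R = [2440 -720; -720 307]
K = P̄·Hᵀ·S⁻¹ = [-87/584 -11/73; -22023/230680 -352/5767; -20403/230680 1227/5767]
x' − x̄ = [-2085/584, -552381/230680, -698121/230680] = K·y
y = (KᵀK)⁻¹·Kᵀ·(x' − x̄) = [27, -3]
z = y + H·x̄ = [27, -3] + [-30, 4] = [-3, 1]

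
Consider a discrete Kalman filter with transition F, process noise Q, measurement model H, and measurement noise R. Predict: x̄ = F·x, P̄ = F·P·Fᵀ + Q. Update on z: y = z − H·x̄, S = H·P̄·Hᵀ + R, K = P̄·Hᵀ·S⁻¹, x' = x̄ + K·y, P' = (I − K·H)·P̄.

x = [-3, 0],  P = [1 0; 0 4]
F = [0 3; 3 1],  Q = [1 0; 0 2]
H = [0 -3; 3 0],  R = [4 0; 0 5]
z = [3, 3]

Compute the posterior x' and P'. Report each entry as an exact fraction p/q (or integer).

x̄ = F·x = [0, -9]
P̄ = F·P·Fᵀ + Q = [37 12; 12 15]
y = z − H·x̄ = [-24, 3]
S = H·P̄·Hᵀ + R = [139 -108; -108 338]
K = P̄·Hᵀ·S⁻¹ = [-90/17659 11541/35318; -5661/17659 72/17659]
x' = x̄ + K·y = [38943/35318, -22851/17659]
P' = (I − K·H)·P̄ = [19235/35318 120/17659; 120/17659 7548/17659]

x' = [38943/35318, -22851/17659]
P' = [19235/35318 120/17659; 120/17659 7548/17659]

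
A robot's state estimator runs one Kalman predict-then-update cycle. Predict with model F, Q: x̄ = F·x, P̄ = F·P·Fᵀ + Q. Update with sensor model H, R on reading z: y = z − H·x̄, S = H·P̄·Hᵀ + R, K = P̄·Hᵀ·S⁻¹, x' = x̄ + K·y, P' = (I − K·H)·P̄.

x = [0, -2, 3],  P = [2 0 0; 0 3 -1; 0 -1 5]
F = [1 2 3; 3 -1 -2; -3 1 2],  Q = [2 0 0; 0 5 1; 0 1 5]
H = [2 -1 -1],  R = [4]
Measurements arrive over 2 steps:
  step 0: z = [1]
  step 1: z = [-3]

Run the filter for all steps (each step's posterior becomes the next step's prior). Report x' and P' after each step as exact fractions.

step 0: x̄ = F·x = [5, -4, 4]
step 0: P̄ = F·P·Fᵀ + Q = [49 -23 23; -23 42 -36; 23 -36 42]
step 0: y = z − H·x̄ = [-9]
step 0: S = H·P̄·Hᵀ + R = [212]
step 0: K = P̄·Hᵀ·S⁻¹ = [49/106; -13/53; 10/53]
step 0: x' = x̄ + K·y = [89/106, -95/53, 122/53]
step 0: P' = (I − K·H)·P̄ = [196/53 55/53 239/53; 55/53 1550/53 -1388/53; 239/53 -1388/53 1826/53]
step 1: x̄ = F·x = [441/106, -31/106, 31/106]
step 1: P̄ = F·P·Fᵀ + Q = [7934/53 -1804/53 1804/53; -1804/53 2133/53 -1815/53; 1804/53 -1815/53 2133/53]
step 1: y = z − H·x̄ = [-600/53]
step 1: S = H·P̄·Hᵀ + R = [32584/53]
step 1: K = P̄·Hᵀ·S⁻¹ = [3967/8146; -1963/16292; 1645/16292]
step 1: x' = x̄ + K·y = [-11019/8146, 8729/8146, -6929/8146]
step 1: P' = (I − K·H)·P̄ = [15868/4073 8293/4073 15509/4073; 8293/4073 255133/8146 -218035/8146; 15509/4073 -218035/8146 276781/8146]

step 0: x' = [89/106, -95/53, 122/53], P' = [196/53 55/53 239/53; 55/53 1550/53 -1388/53; 239/53 -1388/53 1826/53]
step 1: x' = [-11019/8146, 8729/8146, -6929/8146], P' = [15868/4073 8293/4073 15509/4073; 8293/4073 255133/8146 -218035/8146; 15509/4073 -218035/8146 276781/8146]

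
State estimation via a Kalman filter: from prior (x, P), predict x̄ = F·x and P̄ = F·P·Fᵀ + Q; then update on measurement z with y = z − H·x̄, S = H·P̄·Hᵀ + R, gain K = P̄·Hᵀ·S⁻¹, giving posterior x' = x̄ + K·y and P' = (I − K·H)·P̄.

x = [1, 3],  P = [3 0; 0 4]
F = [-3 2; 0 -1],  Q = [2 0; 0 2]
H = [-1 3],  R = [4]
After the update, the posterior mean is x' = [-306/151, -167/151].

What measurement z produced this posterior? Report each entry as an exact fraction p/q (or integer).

z = [-1]

x̄ = F·x = [3, -3]
P̄ = F·P·Fᵀ + Q = [45 -8; -8 6]
S = H·P̄·Hᵀ + R = [151]
K = P̄·Hᵀ·S⁻¹ = [-69/151; 26/151]
x' − x̄ = [-759/151, 286/151] = K·y
y = (KᵀK)⁻¹·Kᵀ·(x' − x̄) = [11]
z = y + H·x̄ = [11] + [-12] = [-1]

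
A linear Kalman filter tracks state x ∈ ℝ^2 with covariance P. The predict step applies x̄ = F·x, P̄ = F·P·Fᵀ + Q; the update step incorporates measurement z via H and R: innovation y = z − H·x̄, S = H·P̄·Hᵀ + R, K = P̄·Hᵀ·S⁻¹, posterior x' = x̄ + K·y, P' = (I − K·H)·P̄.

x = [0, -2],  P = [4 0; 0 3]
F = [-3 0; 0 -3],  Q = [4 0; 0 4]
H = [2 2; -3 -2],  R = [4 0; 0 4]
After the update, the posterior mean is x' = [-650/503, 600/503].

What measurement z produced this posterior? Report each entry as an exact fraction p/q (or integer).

x̄ = F·x = [0, 6]
P̄ = F·P·Fᵀ + Q = [40 0; 0 31]
S = H·P̄·Hᵀ + R = [288 -364; -364 488]
K = P̄·Hᵀ·S⁻¹ = [-290/503 -340/503; 961/1006 589/1006]
x' − x̄ = [-650/503, -2418/503] = K·y
y = (KᵀK)⁻¹·Kᵀ·(x' − x̄) = [-13, 13]
z = y + H·x̄ = [-13, 13] + [12, -12] = [-1, 1]

z = [-1, 1]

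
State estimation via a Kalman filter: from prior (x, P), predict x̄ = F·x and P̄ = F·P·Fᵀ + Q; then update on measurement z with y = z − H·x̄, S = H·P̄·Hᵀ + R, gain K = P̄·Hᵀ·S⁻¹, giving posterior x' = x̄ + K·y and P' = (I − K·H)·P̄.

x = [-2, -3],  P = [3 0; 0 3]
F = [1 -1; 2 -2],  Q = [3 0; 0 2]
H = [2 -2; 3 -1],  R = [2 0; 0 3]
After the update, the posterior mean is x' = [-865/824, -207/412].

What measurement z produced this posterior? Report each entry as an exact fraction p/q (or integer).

x̄ = F·x = [1, 2]
P̄ = F·P·Fᵀ + Q = [9 12; 12 26]
S = H·P̄·Hᵀ + R = [46 10; 10 38]
K = P̄·Hᵀ·S⁻¹ = [-189/824 375/824; -291/412 185/412]
x' − x̄ = [-1689/824, -1031/412] = K·y
y = (KᵀK)⁻¹·Kᵀ·(x' − x̄) = [1, -4]
z = y + H·x̄ = [1, -4] + [-2, 1] = [-1, -3]

z = [-1, -3]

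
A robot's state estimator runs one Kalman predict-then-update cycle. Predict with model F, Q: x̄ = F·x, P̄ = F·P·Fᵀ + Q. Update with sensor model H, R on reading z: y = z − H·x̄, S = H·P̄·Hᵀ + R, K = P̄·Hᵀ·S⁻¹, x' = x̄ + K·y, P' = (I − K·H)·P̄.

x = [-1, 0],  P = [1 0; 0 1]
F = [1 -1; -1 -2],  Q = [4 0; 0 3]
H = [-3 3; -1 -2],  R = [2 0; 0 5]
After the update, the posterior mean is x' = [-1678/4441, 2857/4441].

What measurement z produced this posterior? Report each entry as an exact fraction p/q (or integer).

z = [3, -1]

x̄ = F·x = [-1, 1]
P̄ = F·P·Fᵀ + Q = [6 1; 1 8]
S = H·P̄·Hᵀ + R = [110 -27; -27 47]
K = P̄·Hᵀ·S⁻¹ = [-921/4441 -1285/4441; 528/4441 -1303/4441]
x' − x̄ = [2763/4441, -1584/4441] = K·y
y = (KᵀK)⁻¹·Kᵀ·(x' − x̄) = [-3, 0]
z = y + H·x̄ = [-3, 0] + [6, -1] = [3, -1]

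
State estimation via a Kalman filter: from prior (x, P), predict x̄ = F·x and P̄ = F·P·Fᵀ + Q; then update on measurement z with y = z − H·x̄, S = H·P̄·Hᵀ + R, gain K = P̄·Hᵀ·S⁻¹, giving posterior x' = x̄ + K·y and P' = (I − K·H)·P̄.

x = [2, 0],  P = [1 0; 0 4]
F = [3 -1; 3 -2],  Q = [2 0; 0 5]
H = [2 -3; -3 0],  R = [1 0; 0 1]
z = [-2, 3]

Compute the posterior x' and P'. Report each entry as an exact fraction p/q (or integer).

x' = [-12498/13303, 277/13303]
P' = [1464/13303 983/13303; 983/13303 2123/13303]

x̄ = F·x = [6, 6]
P̄ = F·P·Fᵀ + Q = [15 17; 17 30]
y = z − H·x̄ = [4, 21]
S = H·P̄·Hᵀ + R = [127 63; 63 136]
K = P̄·Hᵀ·S⁻¹ = [-21/13303 -4392/13303; -4403/13303 -2949/13303]
x' = x̄ + K·y = [-12498/13303, 277/13303]
P' = (I − K·H)·P̄ = [1464/13303 983/13303; 983/13303 2123/13303]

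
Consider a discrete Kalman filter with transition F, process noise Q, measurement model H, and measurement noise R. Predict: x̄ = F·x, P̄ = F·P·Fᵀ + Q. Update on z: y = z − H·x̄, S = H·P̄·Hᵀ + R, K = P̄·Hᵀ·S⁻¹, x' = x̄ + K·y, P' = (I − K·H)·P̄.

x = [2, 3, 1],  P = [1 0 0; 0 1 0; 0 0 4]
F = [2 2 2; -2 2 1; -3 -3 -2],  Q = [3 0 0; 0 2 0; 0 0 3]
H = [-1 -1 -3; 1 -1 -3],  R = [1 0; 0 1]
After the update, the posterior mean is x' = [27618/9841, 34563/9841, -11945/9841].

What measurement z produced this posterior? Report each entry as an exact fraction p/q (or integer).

z = [-3, 3]

x̄ = F·x = [12, 3, -17]
P̄ = F·P·Fᵀ + Q = [27 8 -28; 8 14 -8; -28 -8 37]
S = H·P̄·Hᵀ + R = [175 272; 272 479]
K = P̄·Hᵀ·S⁻¹ = [-4545/9841 4697/9841; -3938/9841 2606/9841; -293/9841 -2525/9841]
x' − x̄ = [-90474/9841, 5040/9841, 155352/9841] = K·y
y = (KᵀK)⁻¹·Kᵀ·(x' − x̄) = [-39, -57]
z = y + H·x̄ = [-39, -57] + [36, 60] = [-3, 3]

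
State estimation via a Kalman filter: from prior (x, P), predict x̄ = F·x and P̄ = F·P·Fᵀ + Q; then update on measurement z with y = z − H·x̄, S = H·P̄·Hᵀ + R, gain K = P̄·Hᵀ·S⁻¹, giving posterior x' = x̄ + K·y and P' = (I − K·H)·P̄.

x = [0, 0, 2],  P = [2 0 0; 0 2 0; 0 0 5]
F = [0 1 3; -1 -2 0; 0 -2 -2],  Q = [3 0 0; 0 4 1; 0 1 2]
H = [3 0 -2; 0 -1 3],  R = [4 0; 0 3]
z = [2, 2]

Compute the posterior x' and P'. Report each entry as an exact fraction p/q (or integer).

x' = [11542/10435, 6346/10435, 1534/2087]
P' = [11624/10435 29232/10435 2266/2087; 29232/10435 136101/10435 8982/2087; 2266/2087 8982/2087 3561/2087]

x̄ = F·x = [6, 0, -4]
P̄ = F·P·Fᵀ + Q = [50 -4 -34; -4 14 9; -34 9 30]
y = z − H·x̄ = [-24, 14]
S = H·P̄·Hᵀ + R = [982 -456; -456 233]
K = P̄·Hᵀ·S⁻¹ = [3053/10435 1586/10435; -531/10435 -457/10435; -81/2087 567/2087]
x' = x̄ + K·y = [11542/10435, 6346/10435, 1534/2087]
P' = (I − K·H)·P̄ = [11624/10435 29232/10435 2266/2087; 29232/10435 136101/10435 8982/2087; 2266/2087 8982/2087 3561/2087]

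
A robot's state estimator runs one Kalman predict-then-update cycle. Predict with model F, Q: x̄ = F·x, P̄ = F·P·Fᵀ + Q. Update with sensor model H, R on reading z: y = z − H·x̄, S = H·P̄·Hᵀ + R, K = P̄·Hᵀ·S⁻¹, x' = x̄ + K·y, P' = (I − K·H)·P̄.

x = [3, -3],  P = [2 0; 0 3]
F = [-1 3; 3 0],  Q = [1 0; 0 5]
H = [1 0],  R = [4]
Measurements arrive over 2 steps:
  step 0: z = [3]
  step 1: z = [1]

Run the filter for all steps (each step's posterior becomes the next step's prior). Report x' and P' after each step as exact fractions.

step 0: x' = [21/17, 108/17], P' = [60/17 -12/17; -12/17 373/17]
step 1: x' = [2359/1787, 9045/1787], P' = [7012/1787 -576/1787; -576/1787 63259/1787]

step 0: x̄ = F·x = [-12, 9]
step 0: P̄ = F·P·Fᵀ + Q = [30 -6; -6 23]
step 0: y = z − H·x̄ = [15]
step 0: S = H·P̄·Hᵀ + R = [34]
step 0: K = P̄·Hᵀ·S⁻¹ = [15/17; -3/17]
step 0: x' = x̄ + K·y = [21/17, 108/17]
step 0: P' = (I − K·H)·P̄ = [60/17 -12/17; -12/17 373/17]
step 1: x̄ = F·x = [303/17, 63/17]
step 1: P̄ = F·P·Fᵀ + Q = [3506/17 -288/17; -288/17 625/17]
step 1: y = z − H·x̄ = [-286/17]
step 1: S = H·P̄·Hᵀ + R = [3574/17]
step 1: K = P̄·Hᵀ·S⁻¹ = [1753/1787; -144/1787]
step 1: x' = x̄ + K·y = [2359/1787, 9045/1787]
step 1: P' = (I − K·H)·P̄ = [7012/1787 -576/1787; -576/1787 63259/1787]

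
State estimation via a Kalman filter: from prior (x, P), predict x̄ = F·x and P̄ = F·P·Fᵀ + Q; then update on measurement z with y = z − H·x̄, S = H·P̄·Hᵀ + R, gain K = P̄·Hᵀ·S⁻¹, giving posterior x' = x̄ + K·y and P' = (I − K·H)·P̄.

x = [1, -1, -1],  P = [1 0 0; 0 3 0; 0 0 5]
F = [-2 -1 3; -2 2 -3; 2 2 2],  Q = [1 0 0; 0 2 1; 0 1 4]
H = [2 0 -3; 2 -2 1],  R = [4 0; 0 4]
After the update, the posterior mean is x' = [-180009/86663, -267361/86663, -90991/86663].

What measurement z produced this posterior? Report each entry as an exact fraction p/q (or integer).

x̄ = F·x = [-4, -1, -2]
P̄ = F·P·Fᵀ + Q = [53 -47 20; -47 63 -21; 20 -21 40]
S = H·P̄·Hᵀ + R = [336 74; 74 1048]
K = P̄·Hᵀ·S⁻¹ = [7982/86663 17629/86663; -7327/173326 -39341/173326; -23217/86663 11728/86663]
x' − x̄ = [166643/86663, -180698/86663, 82335/86663] = K·y
y = (KᵀK)⁻¹·Kᵀ·(x' − x̄) = [1, 9]
z = y + H·x̄ = [1, 9] + [-2, -8] = [-1, 1]

z = [-1, 1]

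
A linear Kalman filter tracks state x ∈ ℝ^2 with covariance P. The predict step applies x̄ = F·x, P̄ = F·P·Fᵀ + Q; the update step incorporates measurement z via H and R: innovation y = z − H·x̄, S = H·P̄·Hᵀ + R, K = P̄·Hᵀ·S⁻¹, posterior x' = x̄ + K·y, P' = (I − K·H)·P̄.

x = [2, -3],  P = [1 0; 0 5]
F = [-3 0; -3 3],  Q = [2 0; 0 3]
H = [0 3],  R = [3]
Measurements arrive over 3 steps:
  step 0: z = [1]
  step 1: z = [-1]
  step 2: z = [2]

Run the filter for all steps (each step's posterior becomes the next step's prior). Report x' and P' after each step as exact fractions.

step 0: x̄ = F·x = [-6, -15]
step 0: P̄ = F·P·Fᵀ + Q = [11 9; 9 57]
step 0: y = z − H·x̄ = [46]
step 0: S = H·P̄·Hᵀ + R = [516]
step 0: K = P̄·Hᵀ·S⁻¹ = [9/172; 57/172]
step 0: x' = x̄ + K·y = [-309/86, 21/86]
step 0: P' = (I − K·H)·P̄ = [1649/172 9/172; 9/172 57/172]
step 1: x̄ = F·x = [927/86, 495/43]
step 1: P̄ = F·P·Fᵀ + Q = [15185/172 3690/43; 3690/43 3927/43]
step 1: y = z − H·x̄ = [-1528/43]
step 1: S = H·P̄·Hᵀ + R = [35472/43]
step 1: K = P̄·Hᵀ·S⁻¹ = [1845/5912; 3927/11824]
step 1: x' = x̄ + K·y = [-459/1478, -429/1478]
step 1: P' = (I − K·H)·P̄ = [5870/739 1845/5912; 1845/5912 3927/11824]
step 2: x̄ = F·x = [1377/1478, 45/739]
step 2: P̄ = F·P·Fᵀ + Q = [54308/739 406035/5912; 406035/5912 849675/11824]
step 2: y = z − H·x̄ = [1343/739]
step 2: S = H·P̄·Hᵀ + R = [7682547/11824]
step 2: K = P̄·Hᵀ·S⁻¹ = [812070/2560849; 849675/2560849]
step 2: x' = x̄ + K·y = [7723287/5121698, 1700070/2560849]
step 2: P' = (I − K·H)·P̄ = [83498087/10243396 812070/2560849; 812070/2560849 849675/2560849]

step 0: x' = [-309/86, 21/86], P' = [1649/172 9/172; 9/172 57/172]
step 1: x' = [-459/1478, -429/1478], P' = [5870/739 1845/5912; 1845/5912 3927/11824]
step 2: x' = [7723287/5121698, 1700070/2560849], P' = [83498087/10243396 812070/2560849; 812070/2560849 849675/2560849]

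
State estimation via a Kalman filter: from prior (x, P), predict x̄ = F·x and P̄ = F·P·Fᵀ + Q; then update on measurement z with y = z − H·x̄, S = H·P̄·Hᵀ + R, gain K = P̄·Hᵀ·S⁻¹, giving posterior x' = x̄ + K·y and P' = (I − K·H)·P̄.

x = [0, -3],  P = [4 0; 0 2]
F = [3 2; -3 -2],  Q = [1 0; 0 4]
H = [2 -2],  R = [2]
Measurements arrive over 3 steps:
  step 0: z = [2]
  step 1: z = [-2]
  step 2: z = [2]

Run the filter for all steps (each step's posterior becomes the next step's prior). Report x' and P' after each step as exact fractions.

step 0: x' = [136/363, -214/363], P' = [493/363 404/363; 404/363 496/363]
step 1: x' = [-2418/4955, 504/991], P' = [127226/94145 20865/18829; 20865/18829 25663/18829]
step 2: x' = [11534604/24317147, -12604266/24317147], P' = [32859439/24317147 26944906/24317147; 26944906/24317147 33141874/24317147]

step 0: x̄ = F·x = [-6, 6]
step 0: P̄ = F·P·Fᵀ + Q = [45 -44; -44 48]
step 0: y = z − H·x̄ = [26]
step 0: S = H·P̄·Hᵀ + R = [726]
step 0: K = P̄·Hᵀ·S⁻¹ = [89/363; -92/363]
step 0: x' = x̄ + K·y = [136/363, -214/363]
step 0: P' = (I − K·H)·P̄ = [493/363 404/363; 404/363 496/363]
step 1: x̄ = F·x = [-20/363, 20/363]
step 1: P̄ = F·P·Fᵀ + Q = [11632/363 -11269/363; -11269/363 12721/363]
step 1: y = z − H·x̄ = [-646/363]
step 1: S = H·P̄·Hᵀ + R = [188290/363]
step 1: K = P̄·Hᵀ·S⁻¹ = [22901/94145; -4798/18829]
step 1: x' = x̄ + K·y = [-2418/4955, 504/991]
step 1: P' = (I − K·H)·P̄ = [127226/94145 20865/18829; 20865/18829 25663/18829]
step 2: x̄ = F·x = [-2214/4955, 2214/4955]
step 2: P̄ = F·P·Fᵀ + Q = [3004339/94145 -2910194/94145; -2910194/94145 3286774/94145]
step 2: y = z − H·x̄ = [18766/4955]
step 2: S = H·P̄·Hᵀ + R = [48634294/94145]
step 2: K = P̄·Hᵀ·S⁻¹ = [5914533/24317147; -6196968/24317147]
step 2: x' = x̄ + K·y = [11534604/24317147, -12604266/24317147]
step 2: P' = (I − K·H)·P̄ = [32859439/24317147 26944906/24317147; 26944906/24317147 33141874/24317147]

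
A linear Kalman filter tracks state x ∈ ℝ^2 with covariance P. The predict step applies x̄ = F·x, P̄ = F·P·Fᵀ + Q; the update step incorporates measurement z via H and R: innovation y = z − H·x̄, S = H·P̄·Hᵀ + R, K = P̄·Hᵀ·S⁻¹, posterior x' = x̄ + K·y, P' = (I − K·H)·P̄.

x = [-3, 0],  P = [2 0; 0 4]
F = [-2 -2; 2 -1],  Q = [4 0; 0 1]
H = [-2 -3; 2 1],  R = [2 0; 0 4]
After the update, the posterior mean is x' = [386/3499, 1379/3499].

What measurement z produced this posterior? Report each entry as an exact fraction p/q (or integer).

z = [-2, -1]

x̄ = F·x = [6, -6]
P̄ = F·P·Fᵀ + Q = [28 0; 0 13]
S = H·P̄·Hᵀ + R = [231 -151; -151 129]
K = P̄·Hᵀ·S⁻¹ = [616/3499 2240/3499; -1534/3499 -1443/3499]
x' − x̄ = [-20608/3499, 22373/3499] = K·y
y = (KᵀK)⁻¹·Kᵀ·(x' − x̄) = [-8, -7]
z = y + H·x̄ = [-8, -7] + [6, 6] = [-2, -1]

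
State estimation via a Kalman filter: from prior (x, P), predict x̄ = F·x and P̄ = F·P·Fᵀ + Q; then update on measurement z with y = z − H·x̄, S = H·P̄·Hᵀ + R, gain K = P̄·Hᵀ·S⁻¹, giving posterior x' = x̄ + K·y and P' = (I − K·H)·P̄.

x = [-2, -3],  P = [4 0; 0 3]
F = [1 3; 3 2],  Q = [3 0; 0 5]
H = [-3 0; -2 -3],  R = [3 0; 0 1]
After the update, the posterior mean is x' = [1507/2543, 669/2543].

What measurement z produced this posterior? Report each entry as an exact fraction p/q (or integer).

x̄ = F·x = [-11, -12]
P̄ = F·P·Fᵀ + Q = [34 30; 30 53]
S = H·P̄·Hᵀ + R = [309 474; 474 974]
K = P̄·Hᵀ·S⁻¹ = [-4076/12715 -79/12715; 2691/12715 -8337/25430]
x' − x̄ = [29480/2543, 31185/2543] = K·y
y = (KᵀK)⁻¹·Kᵀ·(x' − x̄) = [-35, -60]
z = y + H·x̄ = [-35, -60] + [33, 58] = [-2, -2]

z = [-2, -2]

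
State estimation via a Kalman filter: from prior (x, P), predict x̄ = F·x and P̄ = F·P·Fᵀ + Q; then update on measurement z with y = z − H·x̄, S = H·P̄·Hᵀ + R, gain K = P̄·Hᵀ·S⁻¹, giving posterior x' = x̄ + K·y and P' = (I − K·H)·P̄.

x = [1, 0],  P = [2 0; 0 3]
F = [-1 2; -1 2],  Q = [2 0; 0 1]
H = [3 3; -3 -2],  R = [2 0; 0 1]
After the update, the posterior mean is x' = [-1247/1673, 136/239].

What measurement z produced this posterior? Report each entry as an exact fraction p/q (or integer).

z = [1, 2]

x̄ = F·x = [-1, -1]
P̄ = F·P·Fᵀ + Q = [16 14; 14 15]
S = H·P̄·Hᵀ + R = [533 -444; -444 373]
K = P̄·Hᵀ·S⁻¹ = [-174/1673 -548/1673; 69/239 36/239]
x' − x̄ = [426/1673, 375/239] = K·y
y = (KᵀK)⁻¹·Kᵀ·(x' − x̄) = [7, -3]
z = y + H·x̄ = [7, -3] + [-6, 5] = [1, 2]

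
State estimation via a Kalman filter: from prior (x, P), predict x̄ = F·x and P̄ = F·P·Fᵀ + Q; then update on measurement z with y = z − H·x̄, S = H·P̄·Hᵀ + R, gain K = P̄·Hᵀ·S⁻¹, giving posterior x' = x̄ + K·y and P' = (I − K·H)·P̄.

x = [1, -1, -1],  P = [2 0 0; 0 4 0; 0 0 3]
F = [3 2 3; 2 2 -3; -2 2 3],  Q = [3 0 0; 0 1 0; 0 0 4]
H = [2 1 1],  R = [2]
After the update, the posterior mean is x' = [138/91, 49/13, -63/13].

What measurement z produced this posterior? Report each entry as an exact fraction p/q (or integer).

x̄ = F·x = [-2, 3, -7]
P̄ = F·P·Fᵀ + Q = [64 1 31; 1 52 -19; 31 -19 55]
S = H·P̄·Hᵀ + R = [455]
K = P̄·Hᵀ·S⁻¹ = [32/91; 1/13; 14/65]
x' − x̄ = [320/91, 10/13, 28/13] = K·y
y = (KᵀK)⁻¹·Kᵀ·(x' − x̄) = [10]
z = y + H·x̄ = [10] + [-8] = [2]

z = [2]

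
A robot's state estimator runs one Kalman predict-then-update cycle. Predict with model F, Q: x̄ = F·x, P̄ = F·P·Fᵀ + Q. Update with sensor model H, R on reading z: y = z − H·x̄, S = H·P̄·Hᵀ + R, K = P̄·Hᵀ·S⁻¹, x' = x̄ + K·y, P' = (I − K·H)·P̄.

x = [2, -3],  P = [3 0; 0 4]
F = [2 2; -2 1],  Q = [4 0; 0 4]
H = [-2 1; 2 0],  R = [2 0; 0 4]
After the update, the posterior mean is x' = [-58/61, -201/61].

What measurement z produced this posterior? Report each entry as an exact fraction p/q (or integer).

z = [-1, -1]

x̄ = F·x = [-2, -7]
P̄ = F·P·Fᵀ + Q = [32 -4; -4 20]
S = H·P̄·Hᵀ + R = [166 -136; -136 132]
K = P̄·Hᵀ·S⁻¹ = [-34/427 172/427; 326/427 310/427]
x' − x̄ = [64/61, 226/61] = K·y
y = (KᵀK)⁻¹·Kᵀ·(x' − x̄) = [2, 3]
z = y + H·x̄ = [2, 3] + [-3, -4] = [-1, -1]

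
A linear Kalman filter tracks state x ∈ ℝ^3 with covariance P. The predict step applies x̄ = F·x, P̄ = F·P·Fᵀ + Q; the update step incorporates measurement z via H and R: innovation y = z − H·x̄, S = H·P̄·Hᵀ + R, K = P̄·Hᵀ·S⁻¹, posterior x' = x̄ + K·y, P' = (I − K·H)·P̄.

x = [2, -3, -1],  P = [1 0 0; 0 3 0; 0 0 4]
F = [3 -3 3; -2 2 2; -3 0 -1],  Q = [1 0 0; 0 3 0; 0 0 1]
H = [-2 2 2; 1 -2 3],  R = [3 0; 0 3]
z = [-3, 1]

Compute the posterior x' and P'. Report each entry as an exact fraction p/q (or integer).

x' = [-102787/34859, -123918/34859, -70385/69718]
P' = [522672/34859 410736/34859 190947/69718; 410736/34859 336189/34859 77010/34859; 190947/69718 77010/34859 102189/139436]

x̄ = F·x = [12, -12, -5]
P̄ = F·P·Fᵀ + Q = [73 0 -21; 0 35 -2; -21 -2 14]
y = z − H·x̄ = [55, -20]
S = H·P̄·Hᵀ + R = [643 -122; -122 240]
K = P̄·Hᵀ·S⁻¹ = [-10975/34859 -8253/69718; 1642/34859 -10204/34859; 9445/69718 24127/139436]
x' = x̄ + K·y = [-102787/34859, -123918/34859, -70385/69718]
P' = (I − K·H)·P̄ = [522672/34859 410736/34859 190947/69718; 410736/34859 336189/34859 77010/34859; 190947/69718 77010/34859 102189/139436]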